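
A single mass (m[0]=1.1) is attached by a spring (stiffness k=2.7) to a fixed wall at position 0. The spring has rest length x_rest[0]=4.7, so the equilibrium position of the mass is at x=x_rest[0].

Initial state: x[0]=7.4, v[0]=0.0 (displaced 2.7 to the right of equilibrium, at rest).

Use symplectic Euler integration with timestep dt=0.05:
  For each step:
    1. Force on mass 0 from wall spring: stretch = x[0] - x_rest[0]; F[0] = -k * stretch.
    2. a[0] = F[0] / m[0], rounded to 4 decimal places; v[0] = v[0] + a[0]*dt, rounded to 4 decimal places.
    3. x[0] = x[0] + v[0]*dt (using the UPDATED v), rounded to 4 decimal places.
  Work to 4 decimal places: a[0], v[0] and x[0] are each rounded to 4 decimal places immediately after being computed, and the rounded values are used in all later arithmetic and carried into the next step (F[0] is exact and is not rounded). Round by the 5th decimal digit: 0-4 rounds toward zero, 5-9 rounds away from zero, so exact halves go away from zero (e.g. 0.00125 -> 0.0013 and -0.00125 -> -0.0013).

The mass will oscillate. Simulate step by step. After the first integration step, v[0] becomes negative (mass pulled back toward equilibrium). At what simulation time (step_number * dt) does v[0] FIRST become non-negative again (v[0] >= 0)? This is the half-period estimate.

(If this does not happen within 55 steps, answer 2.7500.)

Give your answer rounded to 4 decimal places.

Step 0: x=[7.4000] v=[0.0000]
Step 1: x=[7.3834] v=[-0.3314]
Step 2: x=[7.3504] v=[-0.6607]
Step 3: x=[7.3011] v=[-0.9860]
Step 4: x=[7.2358] v=[-1.3052]
Step 5: x=[7.1550] v=[-1.6164]
Step 6: x=[7.0591] v=[-1.9177]
Step 7: x=[6.9487] v=[-2.2072]
Step 8: x=[6.8245] v=[-2.4832]
Step 9: x=[6.6873] v=[-2.7439]
Step 10: x=[6.5379] v=[-2.9878]
Step 11: x=[6.3772] v=[-3.2134]
Step 12: x=[6.2062] v=[-3.4192]
Step 13: x=[6.0260] v=[-3.6041]
Step 14: x=[5.8377] v=[-3.7668]
Step 15: x=[5.6424] v=[-3.9064]
Step 16: x=[5.4413] v=[-4.0221]
Step 17: x=[5.2356] v=[-4.1131]
Step 18: x=[5.0267] v=[-4.1788]
Step 19: x=[4.8158] v=[-4.2189]
Step 20: x=[4.6041] v=[-4.2331]
Step 21: x=[4.3930] v=[-4.2213]
Step 22: x=[4.1838] v=[-4.1836]
Step 23: x=[3.9778] v=[-4.1203]
Step 24: x=[3.7762] v=[-4.0317]
Step 25: x=[3.5803] v=[-3.9183]
Step 26: x=[3.3913] v=[-3.7809]
Step 27: x=[3.2103] v=[-3.6203]
Step 28: x=[3.0384] v=[-3.4375]
Step 29: x=[2.8767] v=[-3.2336]
Step 30: x=[2.7262] v=[-3.0098]
Step 31: x=[2.5878] v=[-2.7676]
Step 32: x=[2.4624] v=[-2.5084]
Step 33: x=[2.3507] v=[-2.2338]
Step 34: x=[2.2534] v=[-1.9455]
Step 35: x=[2.1711] v=[-1.6452]
Step 36: x=[2.1044] v=[-1.3348]
Step 37: x=[2.0536] v=[-1.0163]
Step 38: x=[2.0190] v=[-0.6915]
Step 39: x=[2.0009] v=[-0.3625]
Step 40: x=[1.9993] v=[-0.0312]
Step 41: x=[2.0143] v=[0.3003]
First v>=0 after going negative at step 41, time=2.0500

Answer: 2.0500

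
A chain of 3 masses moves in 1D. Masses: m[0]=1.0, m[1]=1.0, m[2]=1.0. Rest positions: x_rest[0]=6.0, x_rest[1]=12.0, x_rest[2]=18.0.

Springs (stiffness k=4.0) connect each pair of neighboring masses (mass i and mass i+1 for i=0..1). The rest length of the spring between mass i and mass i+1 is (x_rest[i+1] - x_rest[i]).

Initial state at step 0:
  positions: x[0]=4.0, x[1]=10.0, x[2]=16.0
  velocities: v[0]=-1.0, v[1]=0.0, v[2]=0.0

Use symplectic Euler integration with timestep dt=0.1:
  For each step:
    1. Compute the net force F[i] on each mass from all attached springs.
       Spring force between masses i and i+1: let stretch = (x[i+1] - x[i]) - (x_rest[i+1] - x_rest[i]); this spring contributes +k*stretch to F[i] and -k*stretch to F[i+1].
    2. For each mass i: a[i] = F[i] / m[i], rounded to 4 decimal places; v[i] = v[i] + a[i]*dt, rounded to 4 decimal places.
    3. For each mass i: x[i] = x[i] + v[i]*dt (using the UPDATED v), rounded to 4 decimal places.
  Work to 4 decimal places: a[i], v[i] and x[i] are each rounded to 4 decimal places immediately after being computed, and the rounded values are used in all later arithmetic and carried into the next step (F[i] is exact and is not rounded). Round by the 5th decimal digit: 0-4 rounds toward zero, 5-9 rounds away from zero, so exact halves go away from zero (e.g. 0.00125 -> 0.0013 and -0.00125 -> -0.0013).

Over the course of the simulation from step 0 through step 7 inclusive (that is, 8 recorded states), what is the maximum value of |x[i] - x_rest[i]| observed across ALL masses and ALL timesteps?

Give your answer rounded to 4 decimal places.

Step 0: x=[4.0000 10.0000 16.0000] v=[-1.0000 0.0000 0.0000]
Step 1: x=[3.9000 10.0000 16.0000] v=[-1.0000 0.0000 0.0000]
Step 2: x=[3.8040 9.9960 16.0000] v=[-0.9600 -0.0400 0.0000]
Step 3: x=[3.7157 9.9845 15.9998] v=[-0.8832 -0.1152 -0.0016]
Step 4: x=[3.6381 9.9628 15.9990] v=[-0.7757 -0.2166 -0.0077]
Step 5: x=[3.5735 9.9296 15.9968] v=[-0.6458 -0.3320 -0.0222]
Step 6: x=[3.5232 9.8848 15.9919] v=[-0.5034 -0.4476 -0.0491]
Step 7: x=[3.4873 9.8299 15.9827] v=[-0.3588 -0.5494 -0.0919]
Max displacement = 2.5127

Answer: 2.5127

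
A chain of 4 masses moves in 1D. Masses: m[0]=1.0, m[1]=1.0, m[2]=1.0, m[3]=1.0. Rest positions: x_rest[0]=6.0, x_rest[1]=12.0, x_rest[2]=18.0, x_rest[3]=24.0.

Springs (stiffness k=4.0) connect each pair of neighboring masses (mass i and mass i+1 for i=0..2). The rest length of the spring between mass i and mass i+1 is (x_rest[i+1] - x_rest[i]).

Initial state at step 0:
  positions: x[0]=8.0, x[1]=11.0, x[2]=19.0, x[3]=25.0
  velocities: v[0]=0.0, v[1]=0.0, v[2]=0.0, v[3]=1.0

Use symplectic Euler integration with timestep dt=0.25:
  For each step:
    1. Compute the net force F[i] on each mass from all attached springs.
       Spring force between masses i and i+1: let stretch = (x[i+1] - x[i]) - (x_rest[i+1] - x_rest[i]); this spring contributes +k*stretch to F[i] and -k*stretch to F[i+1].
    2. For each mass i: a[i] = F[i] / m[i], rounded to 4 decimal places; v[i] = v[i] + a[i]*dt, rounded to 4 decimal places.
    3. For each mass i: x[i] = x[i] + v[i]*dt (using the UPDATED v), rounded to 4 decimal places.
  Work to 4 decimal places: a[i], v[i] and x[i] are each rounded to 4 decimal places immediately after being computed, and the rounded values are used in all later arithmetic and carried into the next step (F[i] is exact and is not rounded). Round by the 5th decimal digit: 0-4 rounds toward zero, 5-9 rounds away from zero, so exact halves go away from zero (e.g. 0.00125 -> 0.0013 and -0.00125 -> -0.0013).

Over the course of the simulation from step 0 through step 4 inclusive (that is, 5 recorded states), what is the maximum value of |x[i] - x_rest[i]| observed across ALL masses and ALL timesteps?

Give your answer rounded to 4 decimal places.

Step 0: x=[8.0000 11.0000 19.0000 25.0000] v=[0.0000 0.0000 0.0000 1.0000]
Step 1: x=[7.2500 12.2500 18.5000 25.2500] v=[-3.0000 5.0000 -2.0000 1.0000]
Step 2: x=[6.2500 13.8125 18.1250 25.3125] v=[-4.0000 6.2500 -1.5000 0.2500]
Step 3: x=[5.6406 14.5625 18.4688 25.0781] v=[-2.4375 3.0000 1.3750 -0.9375]
Step 4: x=[5.7617 14.0586 19.4883 24.6914] v=[0.4844 -2.0156 4.0780 -1.5468]
Max displacement = 2.5625

Answer: 2.5625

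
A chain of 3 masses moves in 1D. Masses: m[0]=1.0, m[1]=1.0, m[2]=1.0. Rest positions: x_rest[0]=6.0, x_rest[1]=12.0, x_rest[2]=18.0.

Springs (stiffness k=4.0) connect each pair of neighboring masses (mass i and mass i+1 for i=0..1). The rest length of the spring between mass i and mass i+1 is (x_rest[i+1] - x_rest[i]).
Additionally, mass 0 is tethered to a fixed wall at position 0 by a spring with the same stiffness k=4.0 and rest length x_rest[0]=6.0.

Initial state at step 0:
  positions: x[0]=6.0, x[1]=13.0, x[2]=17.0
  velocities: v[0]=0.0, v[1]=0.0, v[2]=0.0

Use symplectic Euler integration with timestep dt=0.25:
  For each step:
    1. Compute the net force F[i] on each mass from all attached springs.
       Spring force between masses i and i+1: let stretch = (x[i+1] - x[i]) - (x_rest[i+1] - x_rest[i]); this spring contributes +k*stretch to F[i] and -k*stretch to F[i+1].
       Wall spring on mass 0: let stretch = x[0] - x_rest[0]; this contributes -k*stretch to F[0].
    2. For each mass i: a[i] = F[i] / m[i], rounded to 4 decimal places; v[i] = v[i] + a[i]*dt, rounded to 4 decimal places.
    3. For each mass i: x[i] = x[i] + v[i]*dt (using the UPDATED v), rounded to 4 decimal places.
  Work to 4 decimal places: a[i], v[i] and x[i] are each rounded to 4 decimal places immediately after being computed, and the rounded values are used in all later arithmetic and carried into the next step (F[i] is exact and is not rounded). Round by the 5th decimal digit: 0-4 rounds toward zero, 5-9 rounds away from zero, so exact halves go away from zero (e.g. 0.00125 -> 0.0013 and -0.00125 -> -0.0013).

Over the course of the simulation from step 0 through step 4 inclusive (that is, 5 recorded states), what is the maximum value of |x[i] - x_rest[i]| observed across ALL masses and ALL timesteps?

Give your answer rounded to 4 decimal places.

Answer: 1.1250

Derivation:
Step 0: x=[6.0000 13.0000 17.0000] v=[0.0000 0.0000 0.0000]
Step 1: x=[6.2500 12.2500 17.5000] v=[1.0000 -3.0000 2.0000]
Step 2: x=[6.4375 11.3125 18.1875] v=[0.7500 -3.7500 2.7500]
Step 3: x=[6.2344 10.8750 18.6563] v=[-0.8125 -1.7500 1.8750]
Step 4: x=[5.6328 11.2227 18.6797] v=[-2.4063 1.3907 0.0937]
Max displacement = 1.1250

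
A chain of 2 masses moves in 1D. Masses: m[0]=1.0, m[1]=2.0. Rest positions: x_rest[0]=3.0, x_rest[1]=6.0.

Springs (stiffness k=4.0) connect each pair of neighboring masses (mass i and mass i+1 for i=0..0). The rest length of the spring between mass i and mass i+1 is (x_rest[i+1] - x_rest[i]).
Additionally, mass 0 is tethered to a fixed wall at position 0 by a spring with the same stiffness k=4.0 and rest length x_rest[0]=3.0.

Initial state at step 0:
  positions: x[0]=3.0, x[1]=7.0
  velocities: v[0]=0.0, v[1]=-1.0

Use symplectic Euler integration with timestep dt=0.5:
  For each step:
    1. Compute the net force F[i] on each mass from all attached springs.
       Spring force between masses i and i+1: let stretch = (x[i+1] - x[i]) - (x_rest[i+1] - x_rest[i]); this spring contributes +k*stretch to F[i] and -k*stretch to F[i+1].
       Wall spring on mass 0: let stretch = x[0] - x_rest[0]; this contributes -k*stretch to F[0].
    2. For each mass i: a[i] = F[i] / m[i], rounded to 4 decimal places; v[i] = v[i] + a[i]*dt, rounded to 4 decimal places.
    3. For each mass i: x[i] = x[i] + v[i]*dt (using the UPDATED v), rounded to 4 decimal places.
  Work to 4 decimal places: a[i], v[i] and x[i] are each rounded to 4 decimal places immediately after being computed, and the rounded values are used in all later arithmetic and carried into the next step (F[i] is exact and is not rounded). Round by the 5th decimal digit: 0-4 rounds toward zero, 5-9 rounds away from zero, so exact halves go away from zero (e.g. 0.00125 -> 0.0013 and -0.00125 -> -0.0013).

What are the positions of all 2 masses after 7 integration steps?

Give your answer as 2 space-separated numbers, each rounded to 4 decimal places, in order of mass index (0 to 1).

Answer: 1.7813 5.5782

Derivation:
Step 0: x=[3.0000 7.0000] v=[0.0000 -1.0000]
Step 1: x=[4.0000 6.0000] v=[2.0000 -2.0000]
Step 2: x=[3.0000 5.5000] v=[-2.0000 -1.0000]
Step 3: x=[1.5000 5.2500] v=[-3.0000 -0.5000]
Step 4: x=[2.2500 4.6250] v=[1.5000 -1.2500]
Step 5: x=[3.1250 4.3125] v=[1.7500 -0.6250]
Step 6: x=[2.0625 4.9063] v=[-2.1250 1.1875]
Step 7: x=[1.7813 5.5782] v=[-0.5624 1.3437]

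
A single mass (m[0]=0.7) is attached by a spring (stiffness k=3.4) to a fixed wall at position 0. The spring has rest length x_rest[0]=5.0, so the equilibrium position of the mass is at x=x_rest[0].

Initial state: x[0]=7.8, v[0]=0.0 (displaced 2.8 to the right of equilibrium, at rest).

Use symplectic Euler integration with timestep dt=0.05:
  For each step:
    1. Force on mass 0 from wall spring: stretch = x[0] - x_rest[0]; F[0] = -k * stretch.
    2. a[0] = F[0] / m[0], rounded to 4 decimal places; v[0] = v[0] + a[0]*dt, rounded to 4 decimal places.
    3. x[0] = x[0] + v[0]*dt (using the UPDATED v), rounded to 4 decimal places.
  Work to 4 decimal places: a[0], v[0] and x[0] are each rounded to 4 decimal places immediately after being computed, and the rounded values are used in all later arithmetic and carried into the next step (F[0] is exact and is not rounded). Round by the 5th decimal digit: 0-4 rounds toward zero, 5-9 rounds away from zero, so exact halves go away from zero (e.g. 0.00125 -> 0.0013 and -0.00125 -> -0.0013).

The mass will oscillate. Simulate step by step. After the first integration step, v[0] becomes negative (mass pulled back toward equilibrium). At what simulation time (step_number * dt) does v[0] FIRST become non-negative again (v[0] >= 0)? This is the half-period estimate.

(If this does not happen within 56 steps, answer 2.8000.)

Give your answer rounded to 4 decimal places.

Step 0: x=[7.8000] v=[0.0000]
Step 1: x=[7.7660] v=[-0.6800]
Step 2: x=[7.6984] v=[-1.3517]
Step 3: x=[7.5981] v=[-2.0070]
Step 4: x=[7.4662] v=[-2.6380]
Step 5: x=[7.3044] v=[-3.2369]
Step 6: x=[7.1146] v=[-3.7965]
Step 7: x=[6.8991] v=[-4.3100]
Step 8: x=[6.6605] v=[-4.7712]
Step 9: x=[6.4018] v=[-5.1745]
Step 10: x=[6.1261] v=[-5.5149]
Step 11: x=[5.8367] v=[-5.7884]
Step 12: x=[5.5371] v=[-5.9916]
Step 13: x=[5.2310] v=[-6.1220]
Step 14: x=[4.9221] v=[-6.1781]
Step 15: x=[4.6141] v=[-6.1592]
Step 16: x=[4.3108] v=[-6.0655]
Step 17: x=[4.0159] v=[-5.8981]
Step 18: x=[3.7329] v=[-5.6591]
Step 19: x=[3.4653] v=[-5.3514]
Step 20: x=[3.2164] v=[-4.9787]
Step 21: x=[2.9891] v=[-4.5455]
Step 22: x=[2.7862] v=[-4.0571]
Step 23: x=[2.6102] v=[-3.5195]
Step 24: x=[2.4632] v=[-2.9391]
Step 25: x=[2.3471] v=[-2.3230]
Step 26: x=[2.2632] v=[-1.6787]
Step 27: x=[2.2125] v=[-1.0141]
Step 28: x=[2.1956] v=[-0.3371]
Step 29: x=[2.2128] v=[0.3440]
First v>=0 after going negative at step 29, time=1.4500

Answer: 1.4500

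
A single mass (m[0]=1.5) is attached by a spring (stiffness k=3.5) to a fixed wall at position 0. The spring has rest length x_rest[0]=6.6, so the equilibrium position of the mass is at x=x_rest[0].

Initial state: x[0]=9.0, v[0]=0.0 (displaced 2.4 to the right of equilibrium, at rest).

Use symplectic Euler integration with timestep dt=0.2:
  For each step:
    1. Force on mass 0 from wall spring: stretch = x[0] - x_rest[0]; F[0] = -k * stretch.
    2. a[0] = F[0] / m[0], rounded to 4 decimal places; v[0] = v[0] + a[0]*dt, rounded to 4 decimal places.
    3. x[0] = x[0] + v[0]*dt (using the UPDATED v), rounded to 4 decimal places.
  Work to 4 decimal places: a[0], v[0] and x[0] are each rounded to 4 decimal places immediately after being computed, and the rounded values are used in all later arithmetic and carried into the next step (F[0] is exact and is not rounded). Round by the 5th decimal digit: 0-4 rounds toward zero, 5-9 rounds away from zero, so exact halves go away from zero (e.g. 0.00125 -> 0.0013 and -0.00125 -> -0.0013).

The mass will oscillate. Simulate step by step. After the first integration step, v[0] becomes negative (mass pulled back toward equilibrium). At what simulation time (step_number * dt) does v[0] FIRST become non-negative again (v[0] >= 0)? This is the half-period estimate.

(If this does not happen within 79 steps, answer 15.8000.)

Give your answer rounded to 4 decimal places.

Answer: 2.2000

Derivation:
Step 0: x=[9.0000] v=[0.0000]
Step 1: x=[8.7760] v=[-1.1200]
Step 2: x=[8.3489] v=[-2.1355]
Step 3: x=[7.7586] v=[-2.9517]
Step 4: x=[7.0601] v=[-3.4924]
Step 5: x=[6.3187] v=[-3.7071]
Step 6: x=[5.6035] v=[-3.5758]
Step 7: x=[4.9813] v=[-3.1108]
Step 8: x=[4.5102] v=[-2.3554]
Step 9: x=[4.2342] v=[-1.3802]
Step 10: x=[4.1790] v=[-0.2762]
Step 11: x=[4.3497] v=[0.8536]
First v>=0 after going negative at step 11, time=2.2000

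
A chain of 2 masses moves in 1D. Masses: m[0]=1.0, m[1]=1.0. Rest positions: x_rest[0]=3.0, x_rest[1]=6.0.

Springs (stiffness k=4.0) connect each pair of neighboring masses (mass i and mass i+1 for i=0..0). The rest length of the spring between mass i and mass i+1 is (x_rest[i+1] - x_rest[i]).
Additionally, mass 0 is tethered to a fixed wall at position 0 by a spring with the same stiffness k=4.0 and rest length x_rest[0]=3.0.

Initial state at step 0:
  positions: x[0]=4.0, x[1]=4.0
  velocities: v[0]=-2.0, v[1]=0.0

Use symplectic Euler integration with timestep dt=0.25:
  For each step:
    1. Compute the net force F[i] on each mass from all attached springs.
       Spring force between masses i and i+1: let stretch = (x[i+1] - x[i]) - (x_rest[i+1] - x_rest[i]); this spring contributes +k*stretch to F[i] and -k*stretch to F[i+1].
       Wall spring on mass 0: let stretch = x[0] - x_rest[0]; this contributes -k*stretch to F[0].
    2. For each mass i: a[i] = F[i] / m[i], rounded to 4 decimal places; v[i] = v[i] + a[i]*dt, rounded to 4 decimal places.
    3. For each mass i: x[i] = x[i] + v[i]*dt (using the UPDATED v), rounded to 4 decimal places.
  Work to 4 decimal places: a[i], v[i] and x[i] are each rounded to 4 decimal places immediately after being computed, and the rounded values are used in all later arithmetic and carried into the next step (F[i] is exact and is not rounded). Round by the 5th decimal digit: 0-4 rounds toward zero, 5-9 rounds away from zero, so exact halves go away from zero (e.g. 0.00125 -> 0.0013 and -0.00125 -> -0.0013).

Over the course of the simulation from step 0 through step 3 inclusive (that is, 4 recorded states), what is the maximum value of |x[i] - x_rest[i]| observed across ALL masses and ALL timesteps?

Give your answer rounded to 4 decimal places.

Step 0: x=[4.0000 4.0000] v=[-2.0000 0.0000]
Step 1: x=[2.5000 4.7500] v=[-6.0000 3.0000]
Step 2: x=[0.9375 5.6875] v=[-6.2500 3.7500]
Step 3: x=[0.3281 6.1875] v=[-2.4375 2.0000]
Max displacement = 2.6719

Answer: 2.6719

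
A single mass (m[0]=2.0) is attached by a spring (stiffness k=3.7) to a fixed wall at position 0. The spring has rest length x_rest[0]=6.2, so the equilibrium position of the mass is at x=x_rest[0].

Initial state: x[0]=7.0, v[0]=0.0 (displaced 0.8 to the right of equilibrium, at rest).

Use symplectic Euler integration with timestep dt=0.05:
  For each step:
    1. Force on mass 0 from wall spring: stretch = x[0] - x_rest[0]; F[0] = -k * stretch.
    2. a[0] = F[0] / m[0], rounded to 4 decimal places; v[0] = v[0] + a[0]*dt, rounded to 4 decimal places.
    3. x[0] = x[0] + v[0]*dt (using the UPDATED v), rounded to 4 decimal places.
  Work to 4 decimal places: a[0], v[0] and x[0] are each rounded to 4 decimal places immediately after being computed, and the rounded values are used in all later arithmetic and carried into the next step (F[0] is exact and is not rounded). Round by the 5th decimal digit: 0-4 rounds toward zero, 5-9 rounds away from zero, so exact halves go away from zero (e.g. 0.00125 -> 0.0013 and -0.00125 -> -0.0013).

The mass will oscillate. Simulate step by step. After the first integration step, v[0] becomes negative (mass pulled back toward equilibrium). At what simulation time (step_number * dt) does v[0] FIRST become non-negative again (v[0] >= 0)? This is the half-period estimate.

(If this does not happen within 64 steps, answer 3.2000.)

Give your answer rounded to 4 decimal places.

Step 0: x=[7.0000] v=[0.0000]
Step 1: x=[6.9963] v=[-0.0740]
Step 2: x=[6.9889] v=[-0.1477]
Step 3: x=[6.9779] v=[-0.2207]
Step 4: x=[6.9633] v=[-0.2927]
Step 5: x=[6.9451] v=[-0.3633]
Step 6: x=[6.9235] v=[-0.4322]
Step 7: x=[6.8985] v=[-0.4991]
Step 8: x=[6.8703] v=[-0.5637]
Step 9: x=[6.8390] v=[-0.6257]
Step 10: x=[6.8048] v=[-0.6848]
Step 11: x=[6.7678] v=[-0.7407]
Step 12: x=[6.7281] v=[-0.7932]
Step 13: x=[6.6860] v=[-0.8421]
Step 14: x=[6.6416] v=[-0.8871]
Step 15: x=[6.5952] v=[-0.9280]
Step 16: x=[6.5470] v=[-0.9646]
Step 17: x=[6.4972] v=[-0.9967]
Step 18: x=[6.4460] v=[-1.0242]
Step 19: x=[6.3937] v=[-1.0470]
Step 20: x=[6.3405] v=[-1.0649]
Step 21: x=[6.2866] v=[-1.0779]
Step 22: x=[6.2323] v=[-1.0859]
Step 23: x=[6.1779] v=[-1.0889]
Step 24: x=[6.1236] v=[-1.0869]
Step 25: x=[6.0696] v=[-1.0798]
Step 26: x=[6.0162] v=[-1.0677]
Step 27: x=[5.9637] v=[-1.0507]
Step 28: x=[5.9123] v=[-1.0288]
Step 29: x=[5.8622] v=[-1.0022]
Step 30: x=[5.8137] v=[-0.9710]
Step 31: x=[5.7669] v=[-0.9353]
Step 32: x=[5.7221] v=[-0.8952]
Step 33: x=[5.6796] v=[-0.8510]
Step 34: x=[5.6395] v=[-0.8029]
Step 35: x=[5.6019] v=[-0.7511]
Step 36: x=[5.5671] v=[-0.6958]
Step 37: x=[5.5352] v=[-0.6373]
Step 38: x=[5.5064] v=[-0.5758]
Step 39: x=[5.4808] v=[-0.5116]
Step 40: x=[5.4585] v=[-0.4451]
Step 41: x=[5.4397] v=[-0.3765]
Step 42: x=[5.4244] v=[-0.3062]
Step 43: x=[5.4127] v=[-0.2345]
Step 44: x=[5.4046] v=[-0.1617]
Step 45: x=[5.4002] v=[-0.0881]
Step 46: x=[5.3995] v=[-0.0141]
Step 47: x=[5.4025] v=[0.0599]
First v>=0 after going negative at step 47, time=2.3500

Answer: 2.3500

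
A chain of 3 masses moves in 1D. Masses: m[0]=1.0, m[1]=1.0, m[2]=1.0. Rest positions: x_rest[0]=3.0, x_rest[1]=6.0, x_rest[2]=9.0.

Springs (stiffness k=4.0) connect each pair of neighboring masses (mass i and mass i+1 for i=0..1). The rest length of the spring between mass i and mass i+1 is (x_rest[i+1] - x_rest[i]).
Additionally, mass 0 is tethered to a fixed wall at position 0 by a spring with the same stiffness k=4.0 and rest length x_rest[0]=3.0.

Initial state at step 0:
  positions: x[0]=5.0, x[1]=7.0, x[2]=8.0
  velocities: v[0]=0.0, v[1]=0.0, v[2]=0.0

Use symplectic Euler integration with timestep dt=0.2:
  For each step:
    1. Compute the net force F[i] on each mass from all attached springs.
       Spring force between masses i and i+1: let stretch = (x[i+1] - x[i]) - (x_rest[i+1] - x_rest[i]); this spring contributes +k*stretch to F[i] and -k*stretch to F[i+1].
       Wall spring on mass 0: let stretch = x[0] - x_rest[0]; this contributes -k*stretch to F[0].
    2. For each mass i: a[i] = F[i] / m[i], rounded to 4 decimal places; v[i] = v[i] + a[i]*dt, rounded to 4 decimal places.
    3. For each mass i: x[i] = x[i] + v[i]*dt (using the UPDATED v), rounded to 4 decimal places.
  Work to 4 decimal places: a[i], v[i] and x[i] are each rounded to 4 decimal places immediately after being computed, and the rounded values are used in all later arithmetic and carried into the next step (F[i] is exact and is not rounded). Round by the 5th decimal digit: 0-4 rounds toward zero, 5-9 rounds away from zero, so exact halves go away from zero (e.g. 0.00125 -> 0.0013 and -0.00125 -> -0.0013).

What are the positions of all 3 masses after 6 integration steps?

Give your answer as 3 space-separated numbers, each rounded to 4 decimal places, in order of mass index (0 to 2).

Step 0: x=[5.0000 7.0000 8.0000] v=[0.0000 0.0000 0.0000]
Step 1: x=[4.5200 6.8400 8.3200] v=[-2.4000 -0.8000 1.6000]
Step 2: x=[3.6880 6.5456 8.8832] v=[-4.1600 -1.4720 2.8160]
Step 3: x=[2.7231 6.1680 9.5524] v=[-4.8243 -1.8880 3.3459]
Step 4: x=[1.8737 5.7807 10.1601] v=[-4.2469 -1.9364 3.0384]
Step 5: x=[1.3496 5.4690 10.5471] v=[-2.6203 -1.5585 1.9349]
Step 6: x=[1.2687 5.3107 10.6016] v=[-0.4045 -0.7915 0.2724]

Answer: 1.2687 5.3107 10.6016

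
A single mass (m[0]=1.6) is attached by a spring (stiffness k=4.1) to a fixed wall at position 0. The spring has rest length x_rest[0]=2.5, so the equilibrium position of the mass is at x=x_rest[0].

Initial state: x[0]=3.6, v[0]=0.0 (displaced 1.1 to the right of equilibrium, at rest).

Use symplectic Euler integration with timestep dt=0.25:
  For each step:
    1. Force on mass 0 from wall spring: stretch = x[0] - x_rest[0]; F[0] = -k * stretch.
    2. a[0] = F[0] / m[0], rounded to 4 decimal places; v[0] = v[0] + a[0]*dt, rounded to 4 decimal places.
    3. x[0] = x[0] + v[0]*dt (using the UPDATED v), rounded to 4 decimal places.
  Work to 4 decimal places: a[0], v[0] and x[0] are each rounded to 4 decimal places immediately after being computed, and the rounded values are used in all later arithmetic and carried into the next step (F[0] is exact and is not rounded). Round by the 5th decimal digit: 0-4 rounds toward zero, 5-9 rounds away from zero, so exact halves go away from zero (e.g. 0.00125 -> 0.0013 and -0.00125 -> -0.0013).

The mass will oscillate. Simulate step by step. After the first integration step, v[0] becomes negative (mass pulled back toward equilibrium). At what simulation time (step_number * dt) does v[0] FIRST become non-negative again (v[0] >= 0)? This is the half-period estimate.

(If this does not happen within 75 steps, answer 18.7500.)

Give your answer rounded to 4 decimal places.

Answer: 2.0000

Derivation:
Step 0: x=[3.6000] v=[0.0000]
Step 1: x=[3.4238] v=[-0.7047]
Step 2: x=[3.0997] v=[-1.2965]
Step 3: x=[2.6795] v=[-1.6807]
Step 4: x=[2.2306] v=[-1.7957]
Step 5: x=[1.8248] v=[-1.6231]
Step 6: x=[1.5272] v=[-1.1906]
Step 7: x=[1.3854] v=[-0.5674]
Step 8: x=[1.4221] v=[0.1467]
First v>=0 after going negative at step 8, time=2.0000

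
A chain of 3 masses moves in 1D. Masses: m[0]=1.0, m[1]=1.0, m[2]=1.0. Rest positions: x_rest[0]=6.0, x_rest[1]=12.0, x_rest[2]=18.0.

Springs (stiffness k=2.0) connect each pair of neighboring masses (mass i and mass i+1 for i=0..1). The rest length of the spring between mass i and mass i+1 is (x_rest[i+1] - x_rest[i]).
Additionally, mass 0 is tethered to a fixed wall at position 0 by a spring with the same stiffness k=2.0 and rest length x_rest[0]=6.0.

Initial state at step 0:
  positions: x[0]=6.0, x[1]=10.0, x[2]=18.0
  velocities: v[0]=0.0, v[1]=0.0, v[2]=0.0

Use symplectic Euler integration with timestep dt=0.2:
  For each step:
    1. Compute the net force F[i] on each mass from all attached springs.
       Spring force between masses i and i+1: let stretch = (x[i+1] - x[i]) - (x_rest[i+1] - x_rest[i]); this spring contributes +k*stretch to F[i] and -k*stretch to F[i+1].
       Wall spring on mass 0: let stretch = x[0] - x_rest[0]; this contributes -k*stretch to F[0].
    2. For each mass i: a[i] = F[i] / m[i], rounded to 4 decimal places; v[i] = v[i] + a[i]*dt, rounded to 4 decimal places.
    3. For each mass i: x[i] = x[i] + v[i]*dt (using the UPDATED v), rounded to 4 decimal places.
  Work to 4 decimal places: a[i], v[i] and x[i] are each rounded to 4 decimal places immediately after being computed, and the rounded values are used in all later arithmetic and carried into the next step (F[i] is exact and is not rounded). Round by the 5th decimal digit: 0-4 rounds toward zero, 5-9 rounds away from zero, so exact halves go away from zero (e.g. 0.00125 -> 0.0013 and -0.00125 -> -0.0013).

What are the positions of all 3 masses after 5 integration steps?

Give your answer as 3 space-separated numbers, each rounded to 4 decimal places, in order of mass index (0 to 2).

Answer: 5.0242 12.6131 16.7060

Derivation:
Step 0: x=[6.0000 10.0000 18.0000] v=[0.0000 0.0000 0.0000]
Step 1: x=[5.8400 10.3200 17.8400] v=[-0.8000 1.6000 -0.8000]
Step 2: x=[5.5712 10.8832 17.5584] v=[-1.3440 2.8160 -1.4080]
Step 3: x=[5.2817 11.5555 17.2228] v=[-1.4477 3.3613 -1.6781]
Step 4: x=[5.0715 12.1792 16.9138] v=[-1.0509 3.1187 -1.5450]
Step 5: x=[5.0242 12.6131 16.7060] v=[-0.2364 2.1695 -1.0388]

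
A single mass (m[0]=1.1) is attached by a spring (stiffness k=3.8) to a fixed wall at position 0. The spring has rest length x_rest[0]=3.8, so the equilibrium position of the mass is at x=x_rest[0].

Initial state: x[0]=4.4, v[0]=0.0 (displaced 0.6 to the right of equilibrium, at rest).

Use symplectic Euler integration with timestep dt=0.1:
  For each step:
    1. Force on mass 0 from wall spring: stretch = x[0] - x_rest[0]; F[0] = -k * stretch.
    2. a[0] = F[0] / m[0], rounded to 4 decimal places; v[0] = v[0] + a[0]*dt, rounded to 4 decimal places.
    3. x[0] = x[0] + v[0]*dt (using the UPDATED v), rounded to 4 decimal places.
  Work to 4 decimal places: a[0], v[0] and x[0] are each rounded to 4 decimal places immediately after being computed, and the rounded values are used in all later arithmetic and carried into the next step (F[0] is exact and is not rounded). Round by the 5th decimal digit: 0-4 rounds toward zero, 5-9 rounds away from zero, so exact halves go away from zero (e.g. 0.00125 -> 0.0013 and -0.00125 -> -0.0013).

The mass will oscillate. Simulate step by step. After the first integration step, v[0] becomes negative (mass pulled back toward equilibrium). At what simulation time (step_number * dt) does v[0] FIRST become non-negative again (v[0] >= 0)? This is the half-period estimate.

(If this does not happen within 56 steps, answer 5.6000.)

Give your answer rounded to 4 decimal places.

Step 0: x=[4.4000] v=[0.0000]
Step 1: x=[4.3793] v=[-0.2073]
Step 2: x=[4.3386] v=[-0.4074]
Step 3: x=[4.2793] v=[-0.5935]
Step 4: x=[4.2034] v=[-0.7591]
Step 5: x=[4.1136] v=[-0.8985]
Step 6: x=[4.0129] v=[-1.0068]
Step 7: x=[3.9049] v=[-1.0804]
Step 8: x=[3.7932] v=[-1.1166]
Step 9: x=[3.6818] v=[-1.1143]
Step 10: x=[3.5745] v=[-1.0735]
Step 11: x=[3.4749] v=[-0.9956]
Step 12: x=[3.3866] v=[-0.8833]
Step 13: x=[3.3126] v=[-0.7405]
Step 14: x=[3.2554] v=[-0.5721]
Step 15: x=[3.2170] v=[-0.3840]
Step 16: x=[3.1987] v=[-0.1826]
Step 17: x=[3.2012] v=[0.0251]
First v>=0 after going negative at step 17, time=1.7000

Answer: 1.7000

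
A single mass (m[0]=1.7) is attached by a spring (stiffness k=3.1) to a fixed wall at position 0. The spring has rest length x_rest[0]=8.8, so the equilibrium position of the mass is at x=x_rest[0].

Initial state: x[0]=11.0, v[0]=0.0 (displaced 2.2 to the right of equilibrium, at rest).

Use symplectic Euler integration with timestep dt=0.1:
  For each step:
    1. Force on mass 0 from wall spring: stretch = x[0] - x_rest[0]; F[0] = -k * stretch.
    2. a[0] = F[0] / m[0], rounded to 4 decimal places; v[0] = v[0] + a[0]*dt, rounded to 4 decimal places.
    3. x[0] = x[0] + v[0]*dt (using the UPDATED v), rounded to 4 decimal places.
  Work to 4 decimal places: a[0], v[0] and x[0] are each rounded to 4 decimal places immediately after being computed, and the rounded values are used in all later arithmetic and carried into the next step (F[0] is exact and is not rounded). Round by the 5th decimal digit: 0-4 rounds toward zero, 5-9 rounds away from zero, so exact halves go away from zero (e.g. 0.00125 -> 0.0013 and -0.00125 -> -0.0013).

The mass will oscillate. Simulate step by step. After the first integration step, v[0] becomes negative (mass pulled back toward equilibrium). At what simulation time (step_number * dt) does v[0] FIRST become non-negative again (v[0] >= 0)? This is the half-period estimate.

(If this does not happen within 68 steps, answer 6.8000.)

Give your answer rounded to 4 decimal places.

Step 0: x=[11.0000] v=[0.0000]
Step 1: x=[10.9599] v=[-0.4012]
Step 2: x=[10.8804] v=[-0.7951]
Step 3: x=[10.7630] v=[-1.1745]
Step 4: x=[10.6098] v=[-1.5325]
Step 5: x=[10.4236] v=[-1.8625]
Step 6: x=[10.2077] v=[-2.1586]
Step 7: x=[9.9662] v=[-2.4153]
Step 8: x=[9.7034] v=[-2.6280]
Step 9: x=[9.4241] v=[-2.7927]
Step 10: x=[9.1335] v=[-2.9065]
Step 11: x=[8.8368] v=[-2.9673]
Step 12: x=[8.5394] v=[-2.9740]
Step 13: x=[8.2468] v=[-2.9265]
Step 14: x=[7.9642] v=[-2.8256]
Step 15: x=[7.6969] v=[-2.6732]
Step 16: x=[7.4497] v=[-2.4721]
Step 17: x=[7.2271] v=[-2.2259]
Step 18: x=[7.0332] v=[-1.9391]
Step 19: x=[6.8715] v=[-1.6169]
Step 20: x=[6.7450] v=[-1.2652]
Step 21: x=[6.6560] v=[-0.8905]
Step 22: x=[6.6061] v=[-0.4995]
Step 23: x=[6.5962] v=[-0.0994]
Step 24: x=[6.6265] v=[0.3025]
First v>=0 after going negative at step 24, time=2.4000

Answer: 2.4000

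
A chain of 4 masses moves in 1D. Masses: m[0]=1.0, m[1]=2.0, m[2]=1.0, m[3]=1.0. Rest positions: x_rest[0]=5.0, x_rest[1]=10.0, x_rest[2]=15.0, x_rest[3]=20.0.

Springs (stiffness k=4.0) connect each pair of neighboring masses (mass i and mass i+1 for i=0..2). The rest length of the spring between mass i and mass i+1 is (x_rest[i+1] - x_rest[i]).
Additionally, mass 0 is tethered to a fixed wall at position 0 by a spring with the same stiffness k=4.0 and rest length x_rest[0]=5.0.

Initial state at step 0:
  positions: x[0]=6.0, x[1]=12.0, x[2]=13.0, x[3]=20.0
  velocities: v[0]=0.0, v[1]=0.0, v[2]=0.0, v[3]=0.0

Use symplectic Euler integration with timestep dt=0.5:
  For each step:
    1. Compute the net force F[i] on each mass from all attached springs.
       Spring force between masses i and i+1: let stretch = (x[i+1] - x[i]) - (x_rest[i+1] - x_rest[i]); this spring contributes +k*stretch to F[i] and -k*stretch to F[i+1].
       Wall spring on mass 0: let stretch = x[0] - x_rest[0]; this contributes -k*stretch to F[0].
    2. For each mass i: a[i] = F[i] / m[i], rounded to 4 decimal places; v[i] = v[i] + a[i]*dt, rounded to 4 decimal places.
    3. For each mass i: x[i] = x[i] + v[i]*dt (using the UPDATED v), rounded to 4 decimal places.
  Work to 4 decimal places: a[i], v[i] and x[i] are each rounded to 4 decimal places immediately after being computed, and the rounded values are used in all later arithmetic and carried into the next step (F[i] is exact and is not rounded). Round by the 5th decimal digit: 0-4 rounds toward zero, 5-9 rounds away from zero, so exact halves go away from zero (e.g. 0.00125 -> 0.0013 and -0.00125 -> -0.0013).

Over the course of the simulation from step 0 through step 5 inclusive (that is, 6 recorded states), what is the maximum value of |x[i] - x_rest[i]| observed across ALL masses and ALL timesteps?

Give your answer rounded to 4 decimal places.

Step 0: x=[6.0000 12.0000 13.0000 20.0000] v=[0.0000 0.0000 0.0000 0.0000]
Step 1: x=[6.0000 9.5000 19.0000 18.0000] v=[0.0000 -5.0000 12.0000 -4.0000]
Step 2: x=[3.5000 10.0000 14.5000 22.0000] v=[-5.0000 1.0000 -9.0000 8.0000]
Step 3: x=[4.0000 9.5000 13.0000 23.5000] v=[1.0000 -1.0000 -3.0000 3.0000]
Step 4: x=[6.0000 8.0000 18.5000 19.5000] v=[4.0000 -3.0000 11.0000 -8.0000]
Step 5: x=[4.0000 10.7500 14.5000 19.5000] v=[-4.0000 5.5000 -8.0000 0.0000]
Max displacement = 4.0000

Answer: 4.0000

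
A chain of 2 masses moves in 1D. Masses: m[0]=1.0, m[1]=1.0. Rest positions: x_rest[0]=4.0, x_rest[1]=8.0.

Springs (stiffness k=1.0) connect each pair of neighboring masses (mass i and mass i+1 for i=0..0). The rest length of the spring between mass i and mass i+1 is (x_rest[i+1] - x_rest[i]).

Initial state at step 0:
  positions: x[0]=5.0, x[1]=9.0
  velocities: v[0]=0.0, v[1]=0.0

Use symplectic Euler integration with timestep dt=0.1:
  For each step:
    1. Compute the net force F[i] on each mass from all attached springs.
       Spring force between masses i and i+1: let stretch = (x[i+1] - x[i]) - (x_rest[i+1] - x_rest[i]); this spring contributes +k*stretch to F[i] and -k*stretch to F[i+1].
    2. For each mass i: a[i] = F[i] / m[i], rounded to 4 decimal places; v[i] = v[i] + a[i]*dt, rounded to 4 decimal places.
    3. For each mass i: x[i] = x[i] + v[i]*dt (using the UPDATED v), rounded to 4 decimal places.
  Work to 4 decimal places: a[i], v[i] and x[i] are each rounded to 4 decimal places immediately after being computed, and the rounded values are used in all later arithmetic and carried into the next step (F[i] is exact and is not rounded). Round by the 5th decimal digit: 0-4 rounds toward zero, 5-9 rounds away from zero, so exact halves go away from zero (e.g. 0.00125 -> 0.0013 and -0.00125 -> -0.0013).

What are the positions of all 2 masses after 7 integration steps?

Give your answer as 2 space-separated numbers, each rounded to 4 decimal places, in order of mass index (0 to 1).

Step 0: x=[5.0000 9.0000] v=[0.0000 0.0000]
Step 1: x=[5.0000 9.0000] v=[0.0000 0.0000]
Step 2: x=[5.0000 9.0000] v=[0.0000 0.0000]
Step 3: x=[5.0000 9.0000] v=[0.0000 0.0000]
Step 4: x=[5.0000 9.0000] v=[0.0000 0.0000]
Step 5: x=[5.0000 9.0000] v=[0.0000 0.0000]
Step 6: x=[5.0000 9.0000] v=[0.0000 0.0000]
Step 7: x=[5.0000 9.0000] v=[0.0000 0.0000]

Answer: 5.0000 9.0000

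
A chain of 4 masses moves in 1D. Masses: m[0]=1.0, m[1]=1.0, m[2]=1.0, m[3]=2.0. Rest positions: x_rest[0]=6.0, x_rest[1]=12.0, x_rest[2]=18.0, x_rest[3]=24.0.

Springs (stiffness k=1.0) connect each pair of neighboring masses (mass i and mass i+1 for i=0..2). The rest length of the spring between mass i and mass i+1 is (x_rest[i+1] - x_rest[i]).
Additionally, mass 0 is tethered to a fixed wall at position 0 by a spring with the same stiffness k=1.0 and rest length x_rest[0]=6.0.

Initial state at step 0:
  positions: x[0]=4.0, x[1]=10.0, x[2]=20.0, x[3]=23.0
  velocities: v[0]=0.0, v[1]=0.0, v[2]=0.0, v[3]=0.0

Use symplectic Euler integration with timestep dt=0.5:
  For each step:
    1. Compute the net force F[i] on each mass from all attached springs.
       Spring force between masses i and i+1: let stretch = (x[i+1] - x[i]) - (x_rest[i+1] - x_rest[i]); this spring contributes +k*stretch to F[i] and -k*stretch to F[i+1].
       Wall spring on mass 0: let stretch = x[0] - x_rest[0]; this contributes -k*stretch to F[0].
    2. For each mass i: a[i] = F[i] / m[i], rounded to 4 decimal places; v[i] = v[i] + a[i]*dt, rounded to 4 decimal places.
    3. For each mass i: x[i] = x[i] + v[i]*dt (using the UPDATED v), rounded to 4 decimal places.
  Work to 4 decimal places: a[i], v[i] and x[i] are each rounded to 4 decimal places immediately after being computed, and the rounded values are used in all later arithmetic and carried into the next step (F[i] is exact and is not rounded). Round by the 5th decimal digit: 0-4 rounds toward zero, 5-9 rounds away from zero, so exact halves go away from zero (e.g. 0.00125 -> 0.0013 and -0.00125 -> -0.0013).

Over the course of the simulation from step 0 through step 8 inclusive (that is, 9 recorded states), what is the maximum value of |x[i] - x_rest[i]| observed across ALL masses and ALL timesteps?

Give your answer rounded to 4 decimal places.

Answer: 3.2851

Derivation:
Step 0: x=[4.0000 10.0000 20.0000 23.0000] v=[0.0000 0.0000 0.0000 0.0000]
Step 1: x=[4.5000 11.0000 18.2500 23.3750] v=[1.0000 2.0000 -3.5000 0.7500]
Step 2: x=[5.5000 12.1875 15.9688 23.8594] v=[2.0000 2.3750 -4.5625 0.9688]
Step 3: x=[6.7969 12.6485 14.7149 24.1075] v=[2.5938 0.9219 -2.5079 0.4962]
Step 4: x=[7.8575 12.1632 15.2925 23.9315] v=[2.1212 -0.9707 1.1552 -0.3520]
Step 5: x=[8.0302 11.3838 17.2476 23.4256] v=[0.3453 -1.5589 3.9101 -1.0118]
Step 6: x=[7.0337 11.2319 19.2812 22.8975] v=[-1.9930 -0.3038 4.0672 -1.0563]
Step 7: x=[5.3283 12.0428 20.2066 22.6673] v=[-3.4108 1.6218 1.8507 -0.4604]
Step 8: x=[3.9695 13.2161 19.7062 22.8796] v=[-2.7177 2.3465 -1.0009 0.4245]
Max displacement = 3.2851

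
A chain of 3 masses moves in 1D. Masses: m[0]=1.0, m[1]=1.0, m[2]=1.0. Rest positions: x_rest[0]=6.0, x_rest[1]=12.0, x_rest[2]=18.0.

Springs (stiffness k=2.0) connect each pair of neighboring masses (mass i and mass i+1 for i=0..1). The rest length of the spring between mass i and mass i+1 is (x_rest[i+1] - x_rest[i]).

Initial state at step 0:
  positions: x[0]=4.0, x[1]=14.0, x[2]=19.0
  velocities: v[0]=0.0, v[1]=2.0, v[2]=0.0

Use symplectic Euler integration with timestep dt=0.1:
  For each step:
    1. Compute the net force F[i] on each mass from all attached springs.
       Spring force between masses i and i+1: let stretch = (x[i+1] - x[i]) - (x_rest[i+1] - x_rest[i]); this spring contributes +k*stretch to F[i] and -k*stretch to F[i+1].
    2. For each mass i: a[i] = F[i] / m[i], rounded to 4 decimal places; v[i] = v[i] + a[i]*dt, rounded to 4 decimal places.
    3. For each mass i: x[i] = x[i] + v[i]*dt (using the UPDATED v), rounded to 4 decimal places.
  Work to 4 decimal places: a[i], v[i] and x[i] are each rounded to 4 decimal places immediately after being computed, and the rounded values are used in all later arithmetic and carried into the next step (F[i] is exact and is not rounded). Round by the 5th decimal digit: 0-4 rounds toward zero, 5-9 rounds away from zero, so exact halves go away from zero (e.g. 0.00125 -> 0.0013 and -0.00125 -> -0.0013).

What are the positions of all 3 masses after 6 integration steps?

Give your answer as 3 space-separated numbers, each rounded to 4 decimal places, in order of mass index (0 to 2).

Step 0: x=[4.0000 14.0000 19.0000] v=[0.0000 2.0000 0.0000]
Step 1: x=[4.0800 14.1000 19.0200] v=[0.8000 1.0000 0.2000]
Step 2: x=[4.2404 14.0980 19.0616] v=[1.6040 -0.0200 0.4160]
Step 3: x=[4.4780 13.9981 19.1239] v=[2.3755 -0.9988 0.6233]
Step 4: x=[4.7860 13.8103 19.2037] v=[3.0795 -1.8777 0.7981]
Step 5: x=[5.1544 13.5499 19.2956] v=[3.6844 -2.6039 0.9194]
Step 6: x=[5.5708 13.2365 19.3926] v=[4.1635 -3.1339 0.9703]

Answer: 5.5708 13.2365 19.3926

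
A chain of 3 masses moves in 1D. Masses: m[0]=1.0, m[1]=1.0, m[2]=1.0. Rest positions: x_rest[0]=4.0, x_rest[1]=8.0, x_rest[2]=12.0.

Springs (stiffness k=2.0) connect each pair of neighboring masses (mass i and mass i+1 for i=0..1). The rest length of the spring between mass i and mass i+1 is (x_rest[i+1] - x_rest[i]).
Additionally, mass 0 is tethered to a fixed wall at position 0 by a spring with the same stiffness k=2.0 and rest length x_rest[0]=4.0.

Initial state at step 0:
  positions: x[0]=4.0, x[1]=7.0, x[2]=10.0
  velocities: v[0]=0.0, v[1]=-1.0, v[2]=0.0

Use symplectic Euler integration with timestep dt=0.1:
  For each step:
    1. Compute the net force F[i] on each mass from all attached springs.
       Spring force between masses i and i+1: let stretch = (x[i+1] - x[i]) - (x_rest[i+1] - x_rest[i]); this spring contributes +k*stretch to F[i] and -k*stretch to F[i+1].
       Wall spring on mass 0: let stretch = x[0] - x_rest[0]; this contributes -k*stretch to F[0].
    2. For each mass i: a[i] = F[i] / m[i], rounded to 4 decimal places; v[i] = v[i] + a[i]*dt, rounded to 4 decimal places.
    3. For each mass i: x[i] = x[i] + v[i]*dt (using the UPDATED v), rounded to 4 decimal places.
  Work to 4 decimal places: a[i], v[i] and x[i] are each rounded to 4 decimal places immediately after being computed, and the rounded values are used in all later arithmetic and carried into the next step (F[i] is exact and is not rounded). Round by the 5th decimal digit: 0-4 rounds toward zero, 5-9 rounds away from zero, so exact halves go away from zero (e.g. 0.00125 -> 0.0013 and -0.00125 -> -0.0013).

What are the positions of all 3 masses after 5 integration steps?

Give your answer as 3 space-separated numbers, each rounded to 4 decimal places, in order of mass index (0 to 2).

Step 0: x=[4.0000 7.0000 10.0000] v=[0.0000 -1.0000 0.0000]
Step 1: x=[3.9800 6.9000 10.0200] v=[-0.2000 -1.0000 0.2000]
Step 2: x=[3.9388 6.8040 10.0576] v=[-0.4120 -0.9600 0.3760]
Step 3: x=[3.8761 6.7158 10.1101] v=[-0.6267 -0.8823 0.5253]
Step 4: x=[3.7927 6.6387 10.1747] v=[-0.8340 -0.7714 0.6464]
Step 5: x=[3.6904 6.5754 10.2486] v=[-1.0233 -0.6334 0.7392]

Answer: 3.6904 6.5754 10.2486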